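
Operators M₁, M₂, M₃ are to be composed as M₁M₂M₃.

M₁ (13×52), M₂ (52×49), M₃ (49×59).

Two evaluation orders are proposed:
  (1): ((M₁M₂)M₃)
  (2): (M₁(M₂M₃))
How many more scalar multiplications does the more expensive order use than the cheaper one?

119509

Order (1) = ((M₁M₂)M₃): (M₁M₂): 13×52 by 52×49 → 13×49, cost 13·52·49 = 33124; ((M₁M₂)M₃): 13×49 by 49×59 → 13×59, cost 13·49·59 = 37583; cumulative 70707. Total 70707.
Order (2) = (M₁(M₂M₃)): (M₂M₃): 52×49 by 49×59 → 52×59, cost 52·49·59 = 150332; (M₁(M₂M₃)): 13×52 by 52×59 → 13×59, cost 13·52·59 = 39884; cumulative 190216. Total 190216.
Difference: |70707 − 190216| = 119509.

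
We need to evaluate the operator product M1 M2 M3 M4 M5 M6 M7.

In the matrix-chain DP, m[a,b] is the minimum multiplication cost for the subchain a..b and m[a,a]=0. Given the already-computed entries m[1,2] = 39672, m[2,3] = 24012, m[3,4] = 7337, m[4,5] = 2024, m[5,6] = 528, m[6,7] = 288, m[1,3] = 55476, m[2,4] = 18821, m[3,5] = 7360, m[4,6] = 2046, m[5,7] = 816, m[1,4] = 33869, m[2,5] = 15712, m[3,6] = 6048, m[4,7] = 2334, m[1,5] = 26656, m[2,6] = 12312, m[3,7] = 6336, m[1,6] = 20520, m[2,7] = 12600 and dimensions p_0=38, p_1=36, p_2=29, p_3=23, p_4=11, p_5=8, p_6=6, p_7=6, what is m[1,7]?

m[1,7] = min over k∈[1,6] of m[1,k]+m[k+1,7]+p_{0}·p_k·p_{7}.
k=1: 0 + 12600 + 38·36·6 = 20808; k=2: 39672 + 6336 + 38·29·6 = 52620; k=3: 55476 + 2334 + 38·23·6 = 63054; k=4: 33869 + 816 + 38·11·6 = 37193; k=5: 26656 + 288 + 38·8·6 = 28768; k=6: 20520 + 0 + 38·6·6 = 21888.
Minimum: 20808 at k=1.

20808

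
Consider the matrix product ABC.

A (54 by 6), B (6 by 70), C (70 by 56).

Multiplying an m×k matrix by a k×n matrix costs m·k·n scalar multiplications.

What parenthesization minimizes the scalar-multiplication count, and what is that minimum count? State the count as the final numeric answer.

(A(BC)): cost 41664.
((AB)C): cost 234360.
Optimal: (A(BC)) with cost 41664.

41664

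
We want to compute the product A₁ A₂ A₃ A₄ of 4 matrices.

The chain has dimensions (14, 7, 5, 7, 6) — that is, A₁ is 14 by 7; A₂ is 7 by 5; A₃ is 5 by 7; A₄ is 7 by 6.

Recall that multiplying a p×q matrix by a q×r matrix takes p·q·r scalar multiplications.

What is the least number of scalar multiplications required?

1008

Adjacent pairs: A₁A₂ = 14·7·5 = 490; A₂A₃ = 7·5·7 = 245; A₃A₄ = 5·7·6 = 210.
Length 3: A₁..A₃: k=1: 0+245+14·7·7=931; k=2: 490+0+14·5·7=980 → min 931 | A₂..A₄: k=2: 0+210+7·5·6=420; k=3: 245+0+7·7·6=539 → min 420.
Length 4: A₁..A₄: k=1: 0+420+14·7·6=1008; k=2: 490+210+14·5·6=1120; k=3: 931+0+14·7·6=1519 → min 1008.
Optimal order: (A₁ (A₂ (A₃ A₄))) with cost 1008.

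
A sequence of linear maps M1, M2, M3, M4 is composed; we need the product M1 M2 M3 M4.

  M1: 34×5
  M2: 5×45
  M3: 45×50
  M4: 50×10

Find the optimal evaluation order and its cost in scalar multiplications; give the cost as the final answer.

15450

Adjacent pairs: M1M2 = 34·5·45 = 7650; M2M3 = 5·45·50 = 11250; M3M4 = 45·50·10 = 22500.
Length 3: M1..M3: k=1: 0+11250+34·5·50=19750; k=2: 7650+0+34·45·50=84150 → min 19750 | M2..M4: k=2: 0+22500+5·45·10=24750; k=3: 11250+0+5·50·10=13750 → min 13750.
Length 4: M1..M4: k=1: 0+13750+34·5·10=15450; k=2: 7650+22500+34·45·10=45450; k=3: 19750+0+34·50·10=36750 → min 15450.
Optimal parenthesization: (M1 ((M2 M3) M4)) with cost 15450.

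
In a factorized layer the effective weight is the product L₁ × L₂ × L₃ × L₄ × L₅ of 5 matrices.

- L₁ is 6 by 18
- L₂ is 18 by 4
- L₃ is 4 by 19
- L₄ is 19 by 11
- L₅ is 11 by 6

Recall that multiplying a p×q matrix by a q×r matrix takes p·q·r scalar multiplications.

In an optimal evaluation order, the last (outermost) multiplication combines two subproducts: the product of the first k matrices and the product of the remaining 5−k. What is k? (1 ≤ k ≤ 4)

Adjacent pairs: L₁L₂ = 6·18·4 = 432; L₂L₃ = 18·4·19 = 1368; L₃L₄ = 4·19·11 = 836; L₄L₅ = 19·11·6 = 1254.
Length 3: L₁..L₃: k=1: 0+1368+6·18·19=3420; k=2: 432+0+6·4·19=888 → min 888 | L₂..L₄: k=2: 0+836+18·4·11=1628; k=3: 1368+0+18·19·11=5130 → min 1628 | L₃..L₅: k=3: 0+1254+4·19·6=1710; k=4: 836+0+4·11·6=1100 → min 1100.
Length 4: L₁..L₄: k=1: 0+1628+6·18·11=2816; k=2: 432+836+6·4·11=1532; k=3: 888+0+6·19·11=2142 → min 1532 | L₂..L₅: k=2: 0+1100+18·4·6=1532; k=3: 1368+1254+18·19·6=4674; k=4: 1628+0+18·11·6=2816 → min 1532.
Top-level splits: k=1: (L₁..L₁)·(L₂..L₅) → 0+1532+6·18·6 = 2180; k=2: (L₁..L₂)·(L₃..L₅) → 432+1100+6·4·6 = 1676; k=3: (L₁..L₃)·(L₄..L₅) → 888+1254+6·19·6 = 2826; k=4: (L₁..L₄)·(L₅..L₅) → 1532+0+6·11·6 = 1928.
Best split is after L₂, i.e. k = 2.

2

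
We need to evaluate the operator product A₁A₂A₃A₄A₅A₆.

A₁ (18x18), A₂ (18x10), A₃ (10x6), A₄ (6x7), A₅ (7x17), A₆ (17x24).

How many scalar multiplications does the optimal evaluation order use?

Adjacent pairs: A₁A₂ = 18·18·10 = 3240; A₂A₃ = 18·10·6 = 1080; A₃A₄ = 10·6·7 = 420; A₄A₅ = 6·7·17 = 714; A₅A₆ = 7·17·24 = 2856.
Length 3: A₁..A₃: k=1: 0+1080+18·18·6=3024; k=2: 3240+0+18·10·6=4320 → min 3024 | A₂..A₄: k=2: 0+420+18·10·7=1680; k=3: 1080+0+18·6·7=1836 → min 1680 | A₃..A₅: k=3: 0+714+10·6·17=1734; k=4: 420+0+10·7·17=1610 → min 1610 | A₄..A₆: k=4: 0+2856+6·7·24=3864; k=5: 714+0+6·17·24=3162 → min 3162.
Length 4: A₁..A₄: k=1: 0+1680+18·18·7=3948; k=2: 3240+420+18·10·7=4920; k=3: 3024+0+18·6·7=3780 → min 3780 | A₂..A₅: k=2: 0+1610+18·10·17=4670; k=3: 1080+714+18·6·17=3630; k=4: 1680+0+18·7·17=3822 → min 3630 | A₃..A₆: k=3: 0+3162+10·6·24=4602; k=4: 420+2856+10·7·24=4956; k=5: 1610+0+10·17·24=5690 → min 4602.
Length 5: A₁..A₅: k=1: 0+3630+18·18·17=9138; k=2: 3240+1610+18·10·17=7910; k=3: 3024+714+18·6·17=5574; k=4: 3780+0+18·7·17=5922 → min 5574 | A₂..A₆: k=2: 0+4602+18·10·24=8922; k=3: 1080+3162+18·6·24=6834; k=4: 1680+2856+18·7·24=7560; k=5: 3630+0+18·17·24=10974 → min 6834.
Length 6: A₁..A₆: k=1: 0+6834+18·18·24=14610; k=2: 3240+4602+18·10·24=12162; k=3: 3024+3162+18·6·24=8778; k=4: 3780+2856+18·7·24=9660; k=5: 5574+0+18·17·24=12918 → min 8778.
Optimal order: ((A₁(A₂A₃))((A₄A₅)A₆)) with cost 8778.

8778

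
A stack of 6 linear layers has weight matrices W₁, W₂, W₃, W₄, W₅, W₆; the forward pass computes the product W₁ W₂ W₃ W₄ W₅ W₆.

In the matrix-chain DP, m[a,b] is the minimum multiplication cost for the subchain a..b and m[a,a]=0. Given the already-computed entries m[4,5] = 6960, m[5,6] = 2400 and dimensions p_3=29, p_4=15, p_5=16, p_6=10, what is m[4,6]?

6750

m[4,6] = min over k∈[4,5] of m[4,k]+m[k+1,6]+p_{3}·p_k·p_{6}.
k=4: 0 + 2400 + 29·15·10 = 6750; k=5: 6960 + 0 + 29·16·10 = 11600.
Minimum: 6750 at k=4.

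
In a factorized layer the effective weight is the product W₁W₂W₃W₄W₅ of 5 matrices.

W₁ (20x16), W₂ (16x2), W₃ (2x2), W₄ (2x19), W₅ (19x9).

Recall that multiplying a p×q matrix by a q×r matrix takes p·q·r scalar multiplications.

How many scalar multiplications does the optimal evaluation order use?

1378

Adjacent pairs: W₁W₂ = 20·16·2 = 640; W₂W₃ = 16·2·2 = 64; W₃W₄ = 2·2·19 = 76; W₄W₅ = 2·19·9 = 342.
Length 3: W₁..W₃: k=1: 0+64+20·16·2=704; k=2: 640+0+20·2·2=720 → min 704 | W₂..W₄: k=2: 0+76+16·2·19=684; k=3: 64+0+16·2·19=672 → min 672 | W₃..W₅: k=3: 0+342+2·2·9=378; k=4: 76+0+2·19·9=418 → min 378.
Length 4: W₁..W₄: k=1: 0+672+20·16·19=6752; k=2: 640+76+20·2·19=1476; k=3: 704+0+20·2·19=1464 → min 1464 | W₂..W₅: k=2: 0+378+16·2·9=666; k=3: 64+342+16·2·9=694; k=4: 672+0+16·19·9=3408 → min 666.
Length 5: W₁..W₅: k=1: 0+666+20·16·9=3546; k=2: 640+378+20·2·9=1378; k=3: 704+342+20·2·9=1406; k=4: 1464+0+20·19·9=4884 → min 1378.
Optimal order: ((W₁W₂)(W₃(W₄W₅))) with cost 1378.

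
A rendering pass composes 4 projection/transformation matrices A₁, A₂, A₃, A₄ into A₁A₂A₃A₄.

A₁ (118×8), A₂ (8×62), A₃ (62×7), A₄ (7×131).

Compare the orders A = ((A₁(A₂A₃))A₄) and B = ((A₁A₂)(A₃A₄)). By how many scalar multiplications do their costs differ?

Order A = ((A₁(A₂A₃))A₄): (A₂A₃): 8×62 by 62×7 → 8×7, cost 8·62·7 = 3472; (A₁(A₂A₃)): 118×8 by 8×7 → 118×7, cost 118·8·7 = 6608; cumulative 10080; ((A₁(A₂A₃))A₄): 118×7 by 7×131 → 118×131, cost 118·7·131 = 108206; cumulative 118286. Total 118286.
Order B = ((A₁A₂)(A₃A₄)): (A₁A₂): 118×8 by 8×62 → 118×62, cost 118·8·62 = 58528; (A₃A₄): 62×7 by 7×131 → 62×131, cost 62·7·131 = 56854; ((A₁A₂)(A₃A₄)): 118×62 by 62×131 → 118×131, cost 118·62·131 = 958396; cumulative 1073778. Total 1073778.
Difference: |118286 − 1073778| = 955492.

955492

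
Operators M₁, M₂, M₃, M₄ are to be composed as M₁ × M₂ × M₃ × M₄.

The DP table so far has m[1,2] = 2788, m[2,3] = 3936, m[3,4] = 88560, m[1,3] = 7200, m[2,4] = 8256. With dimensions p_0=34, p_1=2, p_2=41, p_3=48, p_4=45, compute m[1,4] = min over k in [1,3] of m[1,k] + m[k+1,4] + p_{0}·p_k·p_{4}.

11316

m[1,4] = min over k∈[1,3] of m[1,k]+m[k+1,4]+p_{0}·p_k·p_{4}.
k=1: 0 + 8256 + 34·2·45 = 11316; k=2: 2788 + 88560 + 34·41·45 = 154078; k=3: 7200 + 0 + 34·48·45 = 80640.
Minimum: 11316 at k=1.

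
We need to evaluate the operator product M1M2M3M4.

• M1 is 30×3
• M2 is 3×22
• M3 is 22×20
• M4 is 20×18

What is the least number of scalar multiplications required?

4020

Adjacent pairs: M1M2 = 30·3·22 = 1980; M2M3 = 3·22·20 = 1320; M3M4 = 22·20·18 = 7920.
Length 3: M1..M3: k=1: 0+1320+30·3·20=3120; k=2: 1980+0+30·22·20=15180 → min 3120 | M2..M4: k=2: 0+7920+3·22·18=9108; k=3: 1320+0+3·20·18=2400 → min 2400.
Length 4: M1..M4: k=1: 0+2400+30·3·18=4020; k=2: 1980+7920+30·22·18=21780; k=3: 3120+0+30·20·18=13920 → min 4020.
Optimal order: (M1((M2M3)M4)) with cost 4020.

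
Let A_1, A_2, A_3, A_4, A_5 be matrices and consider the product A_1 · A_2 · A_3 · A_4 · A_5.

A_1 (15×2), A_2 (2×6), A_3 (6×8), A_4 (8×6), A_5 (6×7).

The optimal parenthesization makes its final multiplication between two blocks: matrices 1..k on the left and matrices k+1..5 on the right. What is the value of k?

Adjacent pairs: A_1A_2 = 15·2·6 = 180; A_2A_3 = 2·6·8 = 96; A_3A_4 = 6·8·6 = 288; A_4A_5 = 8·6·7 = 336.
Length 3: A_1..A_3: k=1: 0+96+15·2·8=336; k=2: 180+0+15·6·8=900 → min 336 | A_2..A_4: k=2: 0+288+2·6·6=360; k=3: 96+0+2·8·6=192 → min 192 | A_3..A_5: k=3: 0+336+6·8·7=672; k=4: 288+0+6·6·7=540 → min 540.
Length 4: A_1..A_4: k=1: 0+192+15·2·6=372; k=2: 180+288+15·6·6=1008; k=3: 336+0+15·8·6=1056 → min 372 | A_2..A_5: k=2: 0+540+2·6·7=624; k=3: 96+336+2·8·7=544; k=4: 192+0+2·6·7=276 → min 276.
Top-level splits: k=1: (A_1..A_1)·(A_2..A_5) → 0+276+15·2·7 = 486; k=2: (A_1..A_2)·(A_3..A_5) → 180+540+15·6·7 = 1350; k=3: (A_1..A_3)·(A_4..A_5) → 336+336+15·8·7 = 1512; k=4: (A_1..A_4)·(A_5..A_5) → 372+0+15·6·7 = 1002.
Best split is after A_1, i.e. k = 1.

1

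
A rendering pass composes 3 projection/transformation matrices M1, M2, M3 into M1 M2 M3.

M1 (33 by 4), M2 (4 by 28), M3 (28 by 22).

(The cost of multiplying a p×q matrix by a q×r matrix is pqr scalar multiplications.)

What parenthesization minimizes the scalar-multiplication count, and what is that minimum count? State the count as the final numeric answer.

5368

(M1 (M2 M3)): cost 5368.
((M1 M2) M3): cost 24024.
Optimal: (M1 (M2 M3)) with cost 5368.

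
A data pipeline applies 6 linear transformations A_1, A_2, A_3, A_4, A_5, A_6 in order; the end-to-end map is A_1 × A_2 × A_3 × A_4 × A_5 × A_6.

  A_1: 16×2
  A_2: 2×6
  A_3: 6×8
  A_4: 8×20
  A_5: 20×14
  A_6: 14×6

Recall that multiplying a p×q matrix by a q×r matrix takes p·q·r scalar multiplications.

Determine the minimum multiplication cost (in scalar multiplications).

Adjacent pairs: A_1A_2 = 16·2·6 = 192; A_2A_3 = 2·6·8 = 96; A_3A_4 = 6·8·20 = 960; A_4A_5 = 8·20·14 = 2240; A_5A_6 = 20·14·6 = 1680.
Length 3: A_1..A_3: k=1: 0+96+16·2·8=352; k=2: 192+0+16·6·8=960 → min 352 | A_2..A_4: k=2: 0+960+2·6·20=1200; k=3: 96+0+2·8·20=416 → min 416 | A_3..A_5: k=3: 0+2240+6·8·14=2912; k=4: 960+0+6·20·14=2640 → min 2640 | A_4..A_6: k=4: 0+1680+8·20·6=2640; k=5: 2240+0+8·14·6=2912 → min 2640.
Length 4: A_1..A_4: k=1: 0+416+16·2·20=1056; k=2: 192+960+16·6·20=3072; k=3: 352+0+16·8·20=2912 → min 1056 | A_2..A_5: k=2: 0+2640+2·6·14=2808; k=3: 96+2240+2·8·14=2560; k=4: 416+0+2·20·14=976 → min 976 | A_3..A_6: k=3: 0+2640+6·8·6=2928; k=4: 960+1680+6·20·6=3360; k=5: 2640+0+6·14·6=3144 → min 2928.
Length 5: A_1..A_5: k=1: 0+976+16·2·14=1424; k=2: 192+2640+16·6·14=4176; k=3: 352+2240+16·8·14=4384; k=4: 1056+0+16·20·14=5536 → min 1424 | A_2..A_6: k=2: 0+2928+2·6·6=3000; k=3: 96+2640+2·8·6=2832; k=4: 416+1680+2·20·6=2336; k=5: 976+0+2·14·6=1144 → min 1144.
Length 6: A_1..A_6: k=1: 0+1144+16·2·6=1336; k=2: 192+2928+16·6·6=3696; k=3: 352+2640+16·8·6=3760; k=4: 1056+1680+16·20·6=4656; k=5: 1424+0+16·14·6=2768 → min 1336.
Optimal order: (A_1 × ((((A_2 × A_3) × A_4) × A_5) × A_6)) with cost 1336.

1336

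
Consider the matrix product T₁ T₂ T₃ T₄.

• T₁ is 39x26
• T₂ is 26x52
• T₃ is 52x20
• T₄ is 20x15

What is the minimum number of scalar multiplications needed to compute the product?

50050

Adjacent pairs: T₁T₂ = 39·26·52 = 52728; T₂T₃ = 26·52·20 = 27040; T₃T₄ = 52·20·15 = 15600.
Length 3: T₁..T₃: k=1: 0+27040+39·26·20=47320; k=2: 52728+0+39·52·20=93288 → min 47320 | T₂..T₄: k=2: 0+15600+26·52·15=35880; k=3: 27040+0+26·20·15=34840 → min 34840.
Length 4: T₁..T₄: k=1: 0+34840+39·26·15=50050; k=2: 52728+15600+39·52·15=98748; k=3: 47320+0+39·20·15=59020 → min 50050.
Optimal order: (T₁ ((T₂ T₃) T₄)) with cost 50050.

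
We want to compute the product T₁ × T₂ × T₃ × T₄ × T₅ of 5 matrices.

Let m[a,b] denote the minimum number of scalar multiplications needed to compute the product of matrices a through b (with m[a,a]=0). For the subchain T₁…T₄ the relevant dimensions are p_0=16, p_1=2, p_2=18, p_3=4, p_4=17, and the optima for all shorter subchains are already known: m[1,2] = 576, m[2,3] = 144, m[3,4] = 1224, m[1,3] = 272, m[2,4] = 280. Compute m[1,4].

824

m[1,4] = min over k∈[1,3] of m[1,k]+m[k+1,4]+p_{0}·p_k·p_{4}.
k=1: 0 + 280 + 16·2·17 = 824; k=2: 576 + 1224 + 16·18·17 = 6696; k=3: 272 + 0 + 16·4·17 = 1360.
Minimum: 824 at k=1.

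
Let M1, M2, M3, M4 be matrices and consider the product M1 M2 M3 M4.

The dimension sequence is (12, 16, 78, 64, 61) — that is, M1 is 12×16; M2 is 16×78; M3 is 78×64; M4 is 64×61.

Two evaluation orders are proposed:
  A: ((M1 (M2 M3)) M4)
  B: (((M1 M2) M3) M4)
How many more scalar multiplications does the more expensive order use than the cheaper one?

Order A = ((M1 (M2 M3)) M4): (M2 M3): 16×78 by 78×64 → 16×64, cost 16·78·64 = 79872; (M1 (M2 M3)): 12×16 by 16×64 → 12×64, cost 12·16·64 = 12288; cumulative 92160; ((M1 (M2 M3)) M4): 12×64 by 64×61 → 12×61, cost 12·64·61 = 46848; cumulative 139008. Total 139008.
Order B = (((M1 M2) M3) M4): (M1 M2): 12×16 by 16×78 → 12×78, cost 12·16·78 = 14976; ((M1 M2) M3): 12×78 by 78×64 → 12×64, cost 12·78·64 = 59904; cumulative 74880; (((M1 M2) M3) M4): 12×64 by 64×61 → 12×61, cost 12·64·61 = 46848; cumulative 121728. Total 121728.
Difference: |139008 − 121728| = 17280.

17280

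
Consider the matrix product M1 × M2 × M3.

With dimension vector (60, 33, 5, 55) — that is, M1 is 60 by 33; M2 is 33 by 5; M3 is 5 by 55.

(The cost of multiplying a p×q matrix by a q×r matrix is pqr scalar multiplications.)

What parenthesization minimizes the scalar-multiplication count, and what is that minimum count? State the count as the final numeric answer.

(M1 × (M2 × M3)): cost 117975.
((M1 × M2) × M3): cost 26400.
Optimal: ((M1 × M2) × M3) with cost 26400.

26400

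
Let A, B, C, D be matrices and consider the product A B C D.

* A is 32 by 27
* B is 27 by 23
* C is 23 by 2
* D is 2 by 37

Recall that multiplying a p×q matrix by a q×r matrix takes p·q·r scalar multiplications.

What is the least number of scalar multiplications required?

Adjacent pairs: AB = 32·27·23 = 19872; BC = 27·23·2 = 1242; CD = 23·2·37 = 1702.
Length 3: A..C: k=1: 0+1242+32·27·2=2970; k=2: 19872+0+32·23·2=21344 → min 2970 | B..D: k=2: 0+1702+27·23·37=24679; k=3: 1242+0+27·2·37=3240 → min 3240.
Length 4: A..D: k=1: 0+3240+32·27·37=35208; k=2: 19872+1702+32·23·37=48806; k=3: 2970+0+32·2·37=5338 → min 5338.
Optimal order: ((A (B C)) D) with cost 5338.

5338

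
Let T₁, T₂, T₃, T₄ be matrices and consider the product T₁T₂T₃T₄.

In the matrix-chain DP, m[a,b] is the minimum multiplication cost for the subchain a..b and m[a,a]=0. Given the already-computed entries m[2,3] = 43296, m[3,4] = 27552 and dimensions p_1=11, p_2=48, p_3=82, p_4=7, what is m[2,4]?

m[2,4] = min over k∈[2,3] of m[2,k]+m[k+1,4]+p_{1}·p_k·p_{4}.
k=2: 0 + 27552 + 11·48·7 = 31248; k=3: 43296 + 0 + 11·82·7 = 49610.
Minimum: 31248 at k=2.

31248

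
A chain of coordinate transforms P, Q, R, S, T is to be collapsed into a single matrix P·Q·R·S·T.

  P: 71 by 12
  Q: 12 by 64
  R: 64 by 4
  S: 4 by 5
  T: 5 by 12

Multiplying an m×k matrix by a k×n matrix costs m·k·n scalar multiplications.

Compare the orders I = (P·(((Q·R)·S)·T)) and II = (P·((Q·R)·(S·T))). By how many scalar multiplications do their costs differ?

Order I = (P·(((Q·R)·S)·T)): (Q·R): 12×64 by 64×4 → 12×4, cost 12·64·4 = 3072; ((Q·R)·S): 12×4 by 4×5 → 12×5, cost 12·4·5 = 240; cumulative 3312; (((Q·R)·S)·T): 12×5 by 5×12 → 12×12, cost 12·5·12 = 720; cumulative 4032; (P·(((Q·R)·S)·T)): 71×12 by 12×12 → 71×12, cost 71·12·12 = 10224; cumulative 14256. Total 14256.
Order II = (P·((Q·R)·(S·T))): (Q·R): 12×64 by 64×4 → 12×4, cost 12·64·4 = 3072; (S·T): 4×5 by 5×12 → 4×12, cost 4·5·12 = 240; ((Q·R)·(S·T)): 12×4 by 4×12 → 12×12, cost 12·4·12 = 576; cumulative 3888; (P·((Q·R)·(S·T))): 71×12 by 12×12 → 71×12, cost 71·12·12 = 10224; cumulative 14112. Total 14112.
Difference: |14256 − 14112| = 144.

144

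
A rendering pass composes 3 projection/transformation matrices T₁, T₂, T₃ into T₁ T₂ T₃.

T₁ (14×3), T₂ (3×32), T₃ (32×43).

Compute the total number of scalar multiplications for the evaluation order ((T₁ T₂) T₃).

20608

(T₁ T₂): 14×3 by 3×32 → 14×32, cost 14·3·32 = 1344
((T₁ T₂) T₃): 14×32 by 32×43 → 14×43, cost 14·32·43 = 19264; cumulative 20608
Total: 20608 scalar multiplications.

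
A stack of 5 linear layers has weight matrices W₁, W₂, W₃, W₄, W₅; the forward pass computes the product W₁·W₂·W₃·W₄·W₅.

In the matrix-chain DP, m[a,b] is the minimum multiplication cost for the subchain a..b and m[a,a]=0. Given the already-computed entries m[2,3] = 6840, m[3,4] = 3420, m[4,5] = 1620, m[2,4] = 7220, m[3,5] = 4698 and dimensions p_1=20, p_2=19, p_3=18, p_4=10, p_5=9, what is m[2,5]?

8118

m[2,5] = min over k∈[2,4] of m[2,k]+m[k+1,5]+p_{1}·p_k·p_{5}.
k=2: 0 + 4698 + 20·19·9 = 8118; k=3: 6840 + 1620 + 20·18·9 = 11700; k=4: 7220 + 0 + 20·10·9 = 9020.
Minimum: 8118 at k=2.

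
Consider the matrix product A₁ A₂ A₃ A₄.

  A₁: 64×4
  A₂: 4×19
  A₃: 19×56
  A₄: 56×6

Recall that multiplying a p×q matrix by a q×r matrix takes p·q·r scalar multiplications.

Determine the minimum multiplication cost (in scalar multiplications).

Adjacent pairs: A₁A₂ = 64·4·19 = 4864; A₂A₃ = 4·19·56 = 4256; A₃A₄ = 19·56·6 = 6384.
Length 3: A₁..A₃: k=1: 0+4256+64·4·56=18592; k=2: 4864+0+64·19·56=72960 → min 18592 | A₂..A₄: k=2: 0+6384+4·19·6=6840; k=3: 4256+0+4·56·6=5600 → min 5600.
Length 4: A₁..A₄: k=1: 0+5600+64·4·6=7136; k=2: 4864+6384+64·19·6=18544; k=3: 18592+0+64·56·6=40096 → min 7136.
Optimal order: (A₁ ((A₂ A₃) A₄)) with cost 7136.

7136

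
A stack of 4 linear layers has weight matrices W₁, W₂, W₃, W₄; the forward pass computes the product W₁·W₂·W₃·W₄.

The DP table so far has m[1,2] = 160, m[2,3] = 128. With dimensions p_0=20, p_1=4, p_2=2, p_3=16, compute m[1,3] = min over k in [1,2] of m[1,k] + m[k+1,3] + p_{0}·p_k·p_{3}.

800

m[1,3] = min over k∈[1,2] of m[1,k]+m[k+1,3]+p_{0}·p_k·p_{3}.
k=1: 0 + 128 + 20·4·16 = 1408; k=2: 160 + 0 + 20·2·16 = 800.
Minimum: 800 at k=2.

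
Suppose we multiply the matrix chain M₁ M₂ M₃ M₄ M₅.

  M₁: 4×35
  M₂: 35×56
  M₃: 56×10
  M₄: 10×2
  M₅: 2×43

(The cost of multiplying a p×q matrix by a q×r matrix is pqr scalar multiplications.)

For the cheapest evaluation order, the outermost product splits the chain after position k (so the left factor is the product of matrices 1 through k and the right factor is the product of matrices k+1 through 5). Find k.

4

Adjacent pairs: M₁M₂ = 4·35·56 = 7840; M₂M₃ = 35·56·10 = 19600; M₃M₄ = 56·10·2 = 1120; M₄M₅ = 10·2·43 = 860.
Length 3: M₁..M₃: k=1: 0+19600+4·35·10=21000; k=2: 7840+0+4·56·10=10080 → min 10080 | M₂..M₄: k=2: 0+1120+35·56·2=5040; k=3: 19600+0+35·10·2=20300 → min 5040 | M₃..M₅: k=3: 0+860+56·10·43=24940; k=4: 1120+0+56·2·43=5936 → min 5936.
Length 4: M₁..M₄: k=1: 0+5040+4·35·2=5320; k=2: 7840+1120+4·56·2=9408; k=3: 10080+0+4·10·2=10160 → min 5320 | M₂..M₅: k=2: 0+5936+35·56·43=90216; k=3: 19600+860+35·10·43=35510; k=4: 5040+0+35·2·43=8050 → min 8050.
Top-level splits: k=1: (M₁..M₁)·(M₂..M₅) → 0+8050+4·35·43 = 14070; k=2: (M₁..M₂)·(M₃..M₅) → 7840+5936+4·56·43 = 23408; k=3: (M₁..M₃)·(M₄..M₅) → 10080+860+4·10·43 = 12660; k=4: (M₁..M₄)·(M₅..M₅) → 5320+0+4·2·43 = 5664.
Best split is after M₄, i.e. k = 4.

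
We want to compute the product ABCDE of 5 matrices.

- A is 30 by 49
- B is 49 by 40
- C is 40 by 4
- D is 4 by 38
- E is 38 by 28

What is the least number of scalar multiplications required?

21336

Adjacent pairs: AB = 30·49·40 = 58800; BC = 49·40·4 = 7840; CD = 40·4·38 = 6080; DE = 4·38·28 = 4256.
Length 3: A..C: k=1: 0+7840+30·49·4=13720; k=2: 58800+0+30·40·4=63600 → min 13720 | B..D: k=2: 0+6080+49·40·38=80560; k=3: 7840+0+49·4·38=15288 → min 15288 | C..E: k=3: 0+4256+40·4·28=8736; k=4: 6080+0+40·38·28=48640 → min 8736.
Length 4: A..D: k=1: 0+15288+30·49·38=71148; k=2: 58800+6080+30·40·38=110480; k=3: 13720+0+30·4·38=18280 → min 18280 | B..E: k=2: 0+8736+49·40·28=63616; k=3: 7840+4256+49·4·28=17584; k=4: 15288+0+49·38·28=67424 → min 17584.
Length 5: A..E: k=1: 0+17584+30·49·28=58744; k=2: 58800+8736+30·40·28=101136; k=3: 13720+4256+30·4·28=21336; k=4: 18280+0+30·38·28=50200 → min 21336.
Optimal order: ((A(BC))(DE)) with cost 21336.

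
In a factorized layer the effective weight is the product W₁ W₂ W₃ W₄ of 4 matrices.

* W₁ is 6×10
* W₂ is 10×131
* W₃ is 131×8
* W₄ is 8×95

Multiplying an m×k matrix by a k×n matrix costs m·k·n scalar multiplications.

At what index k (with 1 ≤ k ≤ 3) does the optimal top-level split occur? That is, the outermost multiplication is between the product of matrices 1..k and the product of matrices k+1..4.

3

Adjacent pairs: W₁W₂ = 6·10·131 = 7860; W₂W₃ = 10·131·8 = 10480; W₃W₄ = 131·8·95 = 99560.
Length 3: W₁..W₃: k=1: 0+10480+6·10·8=10960; k=2: 7860+0+6·131·8=14148 → min 10960 | W₂..W₄: k=2: 0+99560+10·131·95=224010; k=3: 10480+0+10·8·95=18080 → min 18080.
Top-level splits: k=1: (W₁..W₁)·(W₂..W₄) → 0+18080+6·10·95 = 23780; k=2: (W₁..W₂)·(W₃..W₄) → 7860+99560+6·131·95 = 182090; k=3: (W₁..W₃)·(W₄..W₄) → 10960+0+6·8·95 = 15520.
Best split is after W₃, i.e. k = 3.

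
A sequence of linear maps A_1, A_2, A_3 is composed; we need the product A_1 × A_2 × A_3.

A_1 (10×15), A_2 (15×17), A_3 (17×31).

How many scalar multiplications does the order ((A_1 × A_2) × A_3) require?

7820

(A_1 × A_2): 10×15 by 15×17 → 10×17, cost 10·15·17 = 2550
((A_1 × A_2) × A_3): 10×17 by 17×31 → 10×31, cost 10·17·31 = 5270; cumulative 7820
Total: 7820 scalar multiplications.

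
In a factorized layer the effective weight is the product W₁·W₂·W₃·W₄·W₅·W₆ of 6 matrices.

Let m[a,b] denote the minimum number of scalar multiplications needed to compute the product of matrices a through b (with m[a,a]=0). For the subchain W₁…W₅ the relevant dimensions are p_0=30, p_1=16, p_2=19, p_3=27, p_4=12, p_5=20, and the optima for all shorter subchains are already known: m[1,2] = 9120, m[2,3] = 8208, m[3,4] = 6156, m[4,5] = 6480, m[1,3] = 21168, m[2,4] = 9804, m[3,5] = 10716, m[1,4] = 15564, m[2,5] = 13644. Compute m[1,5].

m[1,5] = min over k∈[1,4] of m[1,k]+m[k+1,5]+p_{0}·p_k·p_{5}.
k=1: 0 + 13644 + 30·16·20 = 23244; k=2: 9120 + 10716 + 30·19·20 = 31236; k=3: 21168 + 6480 + 30·27·20 = 43848; k=4: 15564 + 0 + 30·12·20 = 22764.
Minimum: 22764 at k=4.

22764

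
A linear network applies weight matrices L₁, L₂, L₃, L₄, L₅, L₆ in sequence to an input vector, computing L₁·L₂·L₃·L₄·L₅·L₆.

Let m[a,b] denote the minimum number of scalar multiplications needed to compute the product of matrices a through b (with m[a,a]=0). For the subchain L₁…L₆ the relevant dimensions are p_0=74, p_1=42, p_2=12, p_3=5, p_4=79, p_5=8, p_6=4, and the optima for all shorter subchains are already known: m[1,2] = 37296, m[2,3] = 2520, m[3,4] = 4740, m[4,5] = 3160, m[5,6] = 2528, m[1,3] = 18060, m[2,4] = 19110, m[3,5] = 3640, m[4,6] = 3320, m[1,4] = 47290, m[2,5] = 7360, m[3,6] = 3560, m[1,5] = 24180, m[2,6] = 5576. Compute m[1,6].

m[1,6] = min over k∈[1,5] of m[1,k]+m[k+1,6]+p_{0}·p_k·p_{6}.
k=1: 0 + 5576 + 74·42·4 = 18008; k=2: 37296 + 3560 + 74·12·4 = 44408; k=3: 18060 + 3320 + 74·5·4 = 22860; k=4: 47290 + 2528 + 74·79·4 = 73202; k=5: 24180 + 0 + 74·8·4 = 26548.
Minimum: 18008 at k=1.

18008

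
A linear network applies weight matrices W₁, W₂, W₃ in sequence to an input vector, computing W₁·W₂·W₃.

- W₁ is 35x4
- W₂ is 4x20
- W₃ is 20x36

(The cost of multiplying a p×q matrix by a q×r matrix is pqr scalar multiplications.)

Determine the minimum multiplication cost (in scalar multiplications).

7920

Order (W₁·(W₂·W₃)): (W₂·W₃): 4×20 by 20×36 → 4×36, cost 4·20·36 = 2880; (W₁·(W₂·W₃)): 35×4 by 4×36 → 35×36, cost 35·4·36 = 5040; cumulative 7920. Total 7920.
Order ((W₁·W₂)·W₃): (W₁·W₂): 35×4 by 4×20 → 35×20, cost 35·4·20 = 2800; ((W₁·W₂)·W₃): 35×20 by 20×36 → 35×36, cost 35·20·36 = 25200; cumulative 28000. Total 28000.
Minimum: 7920.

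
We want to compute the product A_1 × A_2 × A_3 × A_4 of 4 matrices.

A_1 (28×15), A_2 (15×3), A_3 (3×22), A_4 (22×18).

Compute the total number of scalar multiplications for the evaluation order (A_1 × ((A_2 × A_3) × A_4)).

(A_2 × A_3): 15×3 by 3×22 → 15×22, cost 15·3·22 = 990
((A_2 × A_3) × A_4): 15×22 by 22×18 → 15×18, cost 15·22·18 = 5940; cumulative 6930
(A_1 × ((A_2 × A_3) × A_4)): 28×15 by 15×18 → 28×18, cost 28·15·18 = 7560; cumulative 14490
Total: 14490 scalar multiplications.

14490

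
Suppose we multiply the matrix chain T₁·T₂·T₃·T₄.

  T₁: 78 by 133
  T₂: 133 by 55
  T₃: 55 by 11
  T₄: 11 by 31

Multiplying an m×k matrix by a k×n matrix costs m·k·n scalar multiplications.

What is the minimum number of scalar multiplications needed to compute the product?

221177

Adjacent pairs: T₁T₂ = 78·133·55 = 570570; T₂T₃ = 133·55·11 = 80465; T₃T₄ = 55·11·31 = 18755.
Length 3: T₁..T₃: k=1: 0+80465+78·133·11=194579; k=2: 570570+0+78·55·11=617760 → min 194579 | T₂..T₄: k=2: 0+18755+133·55·31=245520; k=3: 80465+0+133·11·31=125818 → min 125818.
Length 4: T₁..T₄: k=1: 0+125818+78·133·31=447412; k=2: 570570+18755+78·55·31=722315; k=3: 194579+0+78·11·31=221177 → min 221177.
Optimal order: ((T₁·(T₂·T₃))·T₄) with cost 221177.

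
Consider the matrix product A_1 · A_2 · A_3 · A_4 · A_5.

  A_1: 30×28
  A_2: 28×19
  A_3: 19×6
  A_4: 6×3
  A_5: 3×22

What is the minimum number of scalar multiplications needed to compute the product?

Adjacent pairs: A_1A_2 = 30·28·19 = 15960; A_2A_3 = 28·19·6 = 3192; A_3A_4 = 19·6·3 = 342; A_4A_5 = 6·3·22 = 396.
Length 3: A_1..A_3: k=1: 0+3192+30·28·6=8232; k=2: 15960+0+30·19·6=19380 → min 8232 | A_2..A_4: k=2: 0+342+28·19·3=1938; k=3: 3192+0+28·6·3=3696 → min 1938 | A_3..A_5: k=3: 0+396+19·6·22=2904; k=4: 342+0+19·3·22=1596 → min 1596.
Length 4: A_1..A_4: k=1: 0+1938+30·28·3=4458; k=2: 15960+342+30·19·3=18012; k=3: 8232+0+30·6·3=8772 → min 4458 | A_2..A_5: k=2: 0+1596+28·19·22=13300; k=3: 3192+396+28·6·22=7284; k=4: 1938+0+28·3·22=3786 → min 3786.
Length 5: A_1..A_5: k=1: 0+3786+30·28·22=22266; k=2: 15960+1596+30·19·22=30096; k=3: 8232+396+30·6·22=12588; k=4: 4458+0+30·3·22=6438 → min 6438.
Optimal order: ((A_1 · (A_2 · (A_3 · A_4))) · A_5) with cost 6438.

6438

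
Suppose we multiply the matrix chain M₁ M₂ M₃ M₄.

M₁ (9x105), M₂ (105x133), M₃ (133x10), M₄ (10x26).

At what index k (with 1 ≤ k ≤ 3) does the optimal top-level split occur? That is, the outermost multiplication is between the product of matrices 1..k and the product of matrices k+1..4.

Adjacent pairs: M₁M₂ = 9·105·133 = 125685; M₂M₃ = 105·133·10 = 139650; M₃M₄ = 133·10·26 = 34580.
Length 3: M₁..M₃: k=1: 0+139650+9·105·10=149100; k=2: 125685+0+9·133·10=137655 → min 137655 | M₂..M₄: k=2: 0+34580+105·133·26=397670; k=3: 139650+0+105·10·26=166950 → min 166950.
Top-level splits: k=1: (M₁..M₁)·(M₂..M₄) → 0+166950+9·105·26 = 191520; k=2: (M₁..M₂)·(M₃..M₄) → 125685+34580+9·133·26 = 191387; k=3: (M₁..M₃)·(M₄..M₄) → 137655+0+9·10·26 = 139995.
Best split is after M₃, i.e. k = 3.

3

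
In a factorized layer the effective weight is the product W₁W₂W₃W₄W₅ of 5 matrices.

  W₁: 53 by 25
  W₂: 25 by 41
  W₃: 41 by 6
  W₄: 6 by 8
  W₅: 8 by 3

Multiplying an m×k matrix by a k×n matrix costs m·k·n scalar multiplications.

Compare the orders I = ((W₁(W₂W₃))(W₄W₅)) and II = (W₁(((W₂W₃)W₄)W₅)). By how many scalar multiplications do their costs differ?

3273

Order I = ((W₁(W₂W₃))(W₄W₅)): (W₂W₃): 25×41 by 41×6 → 25×6, cost 25·41·6 = 6150; (W₁(W₂W₃)): 53×25 by 25×6 → 53×6, cost 53·25·6 = 7950; cumulative 14100; (W₄W₅): 6×8 by 8×3 → 6×3, cost 6·8·3 = 144; ((W₁(W₂W₃))(W₄W₅)): 53×6 by 6×3 → 53×3, cost 53·6·3 = 954; cumulative 15198. Total 15198.
Order II = (W₁(((W₂W₃)W₄)W₅)): (W₂W₃): 25×41 by 41×6 → 25×6, cost 25·41·6 = 6150; ((W₂W₃)W₄): 25×6 by 6×8 → 25×8, cost 25·6·8 = 1200; cumulative 7350; (((W₂W₃)W₄)W₅): 25×8 by 8×3 → 25×3, cost 25·8·3 = 600; cumulative 7950; (W₁(((W₂W₃)W₄)W₅)): 53×25 by 25×3 → 53×3, cost 53·25·3 = 3975; cumulative 11925. Total 11925.
Difference: |15198 − 11925| = 3273.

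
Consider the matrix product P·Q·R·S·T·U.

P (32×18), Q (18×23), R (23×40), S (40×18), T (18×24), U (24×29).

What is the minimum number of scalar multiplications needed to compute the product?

61020

Adjacent pairs: PQ = 32·18·23 = 13248; QR = 18·23·40 = 16560; RS = 23·40·18 = 16560; ST = 40·18·24 = 17280; TU = 18·24·29 = 12528.
Length 3: P..R: k=1: 0+16560+32·18·40=39600; k=2: 13248+0+32·23·40=42688 → min 39600 | Q..S: k=2: 0+16560+18·23·18=24012; k=3: 16560+0+18·40·18=29520 → min 24012 | R..T: k=3: 0+17280+23·40·24=39360; k=4: 16560+0+23·18·24=26496 → min 26496 | S..U: k=4: 0+12528+40·18·29=33408; k=5: 17280+0+40·24·29=45120 → min 33408.
Length 4: P..S: k=1: 0+24012+32·18·18=34380; k=2: 13248+16560+32·23·18=43056; k=3: 39600+0+32·40·18=62640 → min 34380 | Q..T: k=2: 0+26496+18·23·24=36432; k=3: 16560+17280+18·40·24=51120; k=4: 24012+0+18·18·24=31788 → min 31788 | R..U: k=3: 0+33408+23·40·29=60088; k=4: 16560+12528+23·18·29=41094; k=5: 26496+0+23·24·29=42504 → min 41094.
Length 5: P..T: k=1: 0+31788+32·18·24=45612; k=2: 13248+26496+32·23·24=57408; k=3: 39600+17280+32·40·24=87600; k=4: 34380+0+32·18·24=48204 → min 45612 | Q..U: k=2: 0+41094+18·23·29=53100; k=3: 16560+33408+18·40·29=70848; k=4: 24012+12528+18·18·29=45936; k=5: 31788+0+18·24·29=44316 → min 44316.
Length 6: P..U: k=1: 0+44316+32·18·29=61020; k=2: 13248+41094+32·23·29=75686; k=3: 39600+33408+32·40·29=110128; k=4: 34380+12528+32·18·29=63612; k=5: 45612+0+32·24·29=67884 → min 61020.
Optimal order: (P·(((Q·(R·S))·T)·U)) with cost 61020.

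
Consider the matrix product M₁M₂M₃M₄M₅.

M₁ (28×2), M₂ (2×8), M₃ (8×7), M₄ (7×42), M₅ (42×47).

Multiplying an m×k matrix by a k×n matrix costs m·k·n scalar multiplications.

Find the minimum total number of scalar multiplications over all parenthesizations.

7280

Adjacent pairs: M₁M₂ = 28·2·8 = 448; M₂M₃ = 2·8·7 = 112; M₃M₄ = 8·7·42 = 2352; M₄M₅ = 7·42·47 = 13818.
Length 3: M₁..M₃: k=1: 0+112+28·2·7=504; k=2: 448+0+28·8·7=2016 → min 504 | M₂..M₄: k=2: 0+2352+2·8·42=3024; k=3: 112+0+2·7·42=700 → min 700 | M₃..M₅: k=3: 0+13818+8·7·47=16450; k=4: 2352+0+8·42·47=18144 → min 16450.
Length 4: M₁..M₄: k=1: 0+700+28·2·42=3052; k=2: 448+2352+28·8·42=12208; k=3: 504+0+28·7·42=8736 → min 3052 | M₂..M₅: k=2: 0+16450+2·8·47=17202; k=3: 112+13818+2·7·47=14588; k=4: 700+0+2·42·47=4648 → min 4648.
Length 5: M₁..M₅: k=1: 0+4648+28·2·47=7280; k=2: 448+16450+28·8·47=27426; k=3: 504+13818+28·7·47=23534; k=4: 3052+0+28·42·47=58324 → min 7280.
Optimal order: (M₁(((M₂M₃)M₄)M₅)) with cost 7280.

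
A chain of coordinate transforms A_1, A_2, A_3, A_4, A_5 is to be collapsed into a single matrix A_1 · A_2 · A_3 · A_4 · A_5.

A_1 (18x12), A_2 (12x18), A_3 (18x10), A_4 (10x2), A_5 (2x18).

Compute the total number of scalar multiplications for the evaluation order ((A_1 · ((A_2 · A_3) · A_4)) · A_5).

3480

(A_2 · A_3): 12×18 by 18×10 → 12×10, cost 12·18·10 = 2160
((A_2 · A_3) · A_4): 12×10 by 10×2 → 12×2, cost 12·10·2 = 240; cumulative 2400
(A_1 · ((A_2 · A_3) · A_4)): 18×12 by 12×2 → 18×2, cost 18·12·2 = 432; cumulative 2832
((A_1 · ((A_2 · A_3) · A_4)) · A_5): 18×2 by 2×18 → 18×18, cost 18·2·18 = 648; cumulative 3480
Total: 3480 scalar multiplications.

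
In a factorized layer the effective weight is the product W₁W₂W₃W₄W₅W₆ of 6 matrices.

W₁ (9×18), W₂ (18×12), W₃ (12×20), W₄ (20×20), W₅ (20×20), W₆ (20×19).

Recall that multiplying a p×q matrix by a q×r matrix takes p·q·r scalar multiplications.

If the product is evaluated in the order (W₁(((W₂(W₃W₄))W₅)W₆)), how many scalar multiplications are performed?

(W₃W₄): 12×20 by 20×20 → 12×20, cost 12·20·20 = 4800
(W₂(W₃W₄)): 18×12 by 12×20 → 18×20, cost 18·12·20 = 4320; cumulative 9120
((W₂(W₃W₄))W₅): 18×20 by 20×20 → 18×20, cost 18·20·20 = 7200; cumulative 16320
(((W₂(W₃W₄))W₅)W₆): 18×20 by 20×19 → 18×19, cost 18·20·19 = 6840; cumulative 23160
(W₁(((W₂(W₃W₄))W₅)W₆)): 9×18 by 18×19 → 9×19, cost 9·18·19 = 3078; cumulative 26238
Total: 26238 scalar multiplications.

26238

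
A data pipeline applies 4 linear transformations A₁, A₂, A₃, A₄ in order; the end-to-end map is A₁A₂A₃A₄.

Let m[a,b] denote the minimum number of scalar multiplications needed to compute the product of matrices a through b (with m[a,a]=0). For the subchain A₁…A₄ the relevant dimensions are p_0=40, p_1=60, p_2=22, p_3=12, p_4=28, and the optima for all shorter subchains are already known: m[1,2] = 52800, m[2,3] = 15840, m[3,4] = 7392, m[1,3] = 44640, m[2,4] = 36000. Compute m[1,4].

m[1,4] = min over k∈[1,3] of m[1,k]+m[k+1,4]+p_{0}·p_k·p_{4}.
k=1: 0 + 36000 + 40·60·28 = 103200; k=2: 52800 + 7392 + 40·22·28 = 84832; k=3: 44640 + 0 + 40·12·28 = 58080.
Minimum: 58080 at k=3.

58080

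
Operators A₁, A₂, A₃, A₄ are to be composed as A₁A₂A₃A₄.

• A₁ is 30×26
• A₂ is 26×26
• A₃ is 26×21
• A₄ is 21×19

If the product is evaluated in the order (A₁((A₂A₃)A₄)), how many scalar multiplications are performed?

(A₂A₃): 26×26 by 26×21 → 26×21, cost 26·26·21 = 14196
((A₂A₃)A₄): 26×21 by 21×19 → 26×19, cost 26·21·19 = 10374; cumulative 24570
(A₁((A₂A₃)A₄)): 30×26 by 26×19 → 30×19, cost 30·26·19 = 14820; cumulative 39390
Total: 39390 scalar multiplications.

39390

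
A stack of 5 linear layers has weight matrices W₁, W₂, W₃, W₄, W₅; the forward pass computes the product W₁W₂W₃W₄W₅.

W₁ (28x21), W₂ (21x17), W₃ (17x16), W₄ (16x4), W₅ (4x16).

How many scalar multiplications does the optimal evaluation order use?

Adjacent pairs: W₁W₂ = 28·21·17 = 9996; W₂W₃ = 21·17·16 = 5712; W₃W₄ = 17·16·4 = 1088; W₄W₅ = 16·4·16 = 1024.
Length 3: W₁..W₃: k=1: 0+5712+28·21·16=15120; k=2: 9996+0+28·17·16=17612 → min 15120 | W₂..W₄: k=2: 0+1088+21·17·4=2516; k=3: 5712+0+21·16·4=7056 → min 2516 | W₃..W₅: k=3: 0+1024+17·16·16=5376; k=4: 1088+0+17·4·16=2176 → min 2176.
Length 4: W₁..W₄: k=1: 0+2516+28·21·4=4868; k=2: 9996+1088+28·17·4=12988; k=3: 15120+0+28·16·4=16912 → min 4868 | W₂..W₅: k=2: 0+2176+21·17·16=7888; k=3: 5712+1024+21·16·16=12112; k=4: 2516+0+21·4·16=3860 → min 3860.
Length 5: W₁..W₅: k=1: 0+3860+28·21·16=13268; k=2: 9996+2176+28·17·16=19788; k=3: 15120+1024+28·16·16=23312; k=4: 4868+0+28·4·16=6660 → min 6660.
Optimal order: ((W₁(W₂(W₃W₄)))W₅) with cost 6660.

6660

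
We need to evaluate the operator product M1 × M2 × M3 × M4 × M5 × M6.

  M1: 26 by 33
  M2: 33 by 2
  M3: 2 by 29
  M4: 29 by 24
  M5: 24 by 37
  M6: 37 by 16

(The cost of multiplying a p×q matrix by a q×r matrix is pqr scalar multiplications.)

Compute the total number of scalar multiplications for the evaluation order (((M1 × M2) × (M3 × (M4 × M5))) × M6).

(M1 × M2): 26×33 by 33×2 → 26×2, cost 26·33·2 = 1716
(M4 × M5): 29×24 by 24×37 → 29×37, cost 29·24·37 = 25752
(M3 × (M4 × M5)): 2×29 by 29×37 → 2×37, cost 2·29·37 = 2146; cumulative 27898
((M1 × M2) × (M3 × (M4 × M5))): 26×2 by 2×37 → 26×37, cost 26·2·37 = 1924; cumulative 31538
(((M1 × M2) × (M3 × (M4 × M5))) × M6): 26×37 by 37×16 → 26×16, cost 26·37·16 = 15392; cumulative 46930
Total: 46930 scalar multiplications.

46930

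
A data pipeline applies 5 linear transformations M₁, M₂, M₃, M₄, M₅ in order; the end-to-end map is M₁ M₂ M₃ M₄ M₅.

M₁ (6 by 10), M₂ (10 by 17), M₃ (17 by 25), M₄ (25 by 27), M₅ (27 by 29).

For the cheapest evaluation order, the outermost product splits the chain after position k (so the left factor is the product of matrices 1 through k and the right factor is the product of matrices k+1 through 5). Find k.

4

Adjacent pairs: M₁M₂ = 6·10·17 = 1020; M₂M₃ = 10·17·25 = 4250; M₃M₄ = 17·25·27 = 11475; M₄M₅ = 25·27·29 = 19575.
Length 3: M₁..M₃: k=1: 0+4250+6·10·25=5750; k=2: 1020+0+6·17·25=3570 → min 3570 | M₂..M₄: k=2: 0+11475+10·17·27=16065; k=3: 4250+0+10·25·27=11000 → min 11000 | M₃..M₅: k=3: 0+19575+17·25·29=31900; k=4: 11475+0+17·27·29=24786 → min 24786.
Length 4: M₁..M₄: k=1: 0+11000+6·10·27=12620; k=2: 1020+11475+6·17·27=15249; k=3: 3570+0+6·25·27=7620 → min 7620 | M₂..M₅: k=2: 0+24786+10·17·29=29716; k=3: 4250+19575+10·25·29=31075; k=4: 11000+0+10·27·29=18830 → min 18830.
Top-level splits: k=1: (M₁..M₁)·(M₂..M₅) → 0+18830+6·10·29 = 20570; k=2: (M₁..M₂)·(M₃..M₅) → 1020+24786+6·17·29 = 28764; k=3: (M₁..M₃)·(M₄..M₅) → 3570+19575+6·25·29 = 27495; k=4: (M₁..M₄)·(M₅..M₅) → 7620+0+6·27·29 = 12318.
Best split is after M₄, i.e. k = 4.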